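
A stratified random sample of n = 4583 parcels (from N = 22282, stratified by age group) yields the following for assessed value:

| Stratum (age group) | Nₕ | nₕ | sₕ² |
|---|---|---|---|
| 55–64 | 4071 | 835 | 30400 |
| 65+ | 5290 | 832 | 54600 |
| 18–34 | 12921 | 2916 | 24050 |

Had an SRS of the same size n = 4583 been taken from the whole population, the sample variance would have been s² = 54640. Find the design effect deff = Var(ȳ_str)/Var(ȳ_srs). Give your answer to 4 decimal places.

0.6579

Var(ȳ_str) = Σ Wₕ²(1−fₕ)sₕ²/nₕ with Wₕ = Nₕ/22282:
  55–64: (4071/22282)²·(1−835/4071)·30400/835 = 0.96602504
  65+: (5290/22282)²·(1−832/5290)·54600/832 = 3.1171429
  18–34: (12921/22282)²·(1−2916/12921)·24050/2916 = 2.1474964
  → Var(ȳ_str) = 6.2306643.
Var(ȳ_srs) = (1 − 4583/22282)·54640/4583 = 9.4701181.
deff = 6.2306643 / 9.4701181 = 0.6579.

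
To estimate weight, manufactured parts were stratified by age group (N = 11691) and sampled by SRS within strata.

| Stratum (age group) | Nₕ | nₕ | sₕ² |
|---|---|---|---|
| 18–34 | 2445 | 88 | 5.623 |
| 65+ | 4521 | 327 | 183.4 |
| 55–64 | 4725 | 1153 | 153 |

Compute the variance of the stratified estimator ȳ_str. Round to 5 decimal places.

Var(ȳ_str) = Σₕ Wₕ²(1 − fₕ)sₕ²/nₕ with Wₕ = Nₕ/N, N = 11691.
18–34: Wₕ = 0.20913523; term = 0.20913523²·(1 − 0.03599182)·5.623/88 = 0.0026941423.
65+: Wₕ = 0.38670772; term = 0.38670772²·(1 − 0.07232913)·183.4/327 = 0.07780566.
55–64: Wₕ = 0.40415704; term = 0.40415704²·(1 − 0.24402116)·153/1153 = 0.016385967.
Sum = 0.096885769.

0.09689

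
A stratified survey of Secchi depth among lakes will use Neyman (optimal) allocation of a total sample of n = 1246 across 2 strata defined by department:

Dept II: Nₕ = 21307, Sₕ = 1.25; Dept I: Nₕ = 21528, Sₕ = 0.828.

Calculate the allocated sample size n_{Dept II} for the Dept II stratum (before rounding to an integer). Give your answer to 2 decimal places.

Neyman allocation: nₕ = n·NₕSₕ / Σⱼ NⱼSⱼ.
Σ NⱼSⱼ = 21307·1.25 + 21528·0.828 = 44458.934.
n_{Dept II} = 1246·21307·1.25 / 44458.934 = 746.43.

746.43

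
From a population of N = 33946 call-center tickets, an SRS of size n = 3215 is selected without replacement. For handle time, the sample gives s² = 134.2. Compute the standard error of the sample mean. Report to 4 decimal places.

Under SRS without replacement, Var(ȳ) = (1 − f)·s²/n with f = n/N = 3215/33946 = 0.09470924.
Var(ȳ) = (1 − 0.09470924)·134.2/3215 = 0.90529076·0.041741835 = 0.037788497.
SE(ȳ) = √(0.037788497) = 0.1944.

0.1944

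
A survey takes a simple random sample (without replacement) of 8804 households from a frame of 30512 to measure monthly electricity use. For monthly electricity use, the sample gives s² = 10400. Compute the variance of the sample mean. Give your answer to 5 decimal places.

0.84043

Under SRS without replacement, Var(ȳ) = (1 − f)·s²/n with f = n/N = 8804/30512 = 0.28854221.
Var(ȳ) = (1 − 0.28854221)·10400/8804 = 0.71145779·1.1812812 = 0.84043173.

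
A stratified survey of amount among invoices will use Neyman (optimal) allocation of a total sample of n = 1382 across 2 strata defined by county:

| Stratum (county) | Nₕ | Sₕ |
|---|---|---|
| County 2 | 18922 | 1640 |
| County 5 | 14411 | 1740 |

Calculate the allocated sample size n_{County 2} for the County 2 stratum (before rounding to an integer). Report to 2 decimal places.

764.36

Neyman allocation: nₕ = n·NₕSₕ / Σⱼ NⱼSⱼ.
Σ NⱼSⱼ = 18922·1640 + 14411·1740 = 5.610722 × 10^7.
n_{County 2} = 1382·18922·1640 / (5.610722 × 10^7) = 764.36.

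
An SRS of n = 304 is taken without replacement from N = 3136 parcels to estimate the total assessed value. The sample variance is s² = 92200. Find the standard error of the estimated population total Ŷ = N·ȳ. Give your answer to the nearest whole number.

Var(Ŷ) = N²·Var(ȳ) = N²·(1 − n/N)·s²/n.
f = 304/3136 = 0.09693878; Var(ȳ) = 0.90306122·92200/304 = 273.88896.
Var(Ŷ) = 3136² · 273.88896 = 2.6935599 × 10^9.
SE(Ŷ) = √(2.6935599 × 10^9) = 51900.

51900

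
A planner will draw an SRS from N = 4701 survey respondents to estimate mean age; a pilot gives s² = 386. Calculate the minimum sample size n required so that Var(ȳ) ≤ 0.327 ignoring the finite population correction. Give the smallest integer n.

Without fpc, n₀ = s²/D = 386/0.327 = 1180.4281.
Rounding up, n = 1181.

1181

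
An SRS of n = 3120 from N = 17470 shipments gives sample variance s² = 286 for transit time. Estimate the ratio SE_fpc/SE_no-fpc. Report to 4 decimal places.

0.9063

f = n/N = 3120/17470 = 0.17859187.
SE_no-fpc = √(s²/n) = 0.30276504; SE_fpc = √((1−f)s²/n) = 0.2744007.
Ratio = √(1−f) = 0.90631569.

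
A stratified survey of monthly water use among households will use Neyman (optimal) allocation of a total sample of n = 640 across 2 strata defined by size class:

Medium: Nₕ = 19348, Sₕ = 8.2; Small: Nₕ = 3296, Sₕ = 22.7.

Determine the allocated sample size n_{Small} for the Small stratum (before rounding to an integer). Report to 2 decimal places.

Neyman allocation: nₕ = n·NₕSₕ / Σⱼ NⱼSⱼ.
Σ NⱼSⱼ = 19348·8.2 + 3296·22.7 = 233472.8.
n_{Small} = 640·3296·22.7 / 233472.8 = 205.10.

205.10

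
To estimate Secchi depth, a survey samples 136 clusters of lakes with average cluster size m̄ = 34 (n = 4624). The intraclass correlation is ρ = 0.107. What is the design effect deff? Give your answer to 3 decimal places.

deff = 1 + (34 − 1)·0.107 = 1 + 3.531 = 4.531.

4.531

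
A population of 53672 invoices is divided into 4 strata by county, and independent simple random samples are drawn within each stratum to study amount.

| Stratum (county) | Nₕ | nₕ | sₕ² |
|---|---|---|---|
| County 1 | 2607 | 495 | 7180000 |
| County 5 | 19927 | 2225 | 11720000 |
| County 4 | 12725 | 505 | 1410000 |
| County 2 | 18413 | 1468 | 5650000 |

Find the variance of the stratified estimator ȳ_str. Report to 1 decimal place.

Var(ȳ_str) = Σₕ Wₕ²(1 − fₕ)sₕ²/nₕ with Wₕ = Nₕ/N, N = 53672.
County 1: Wₕ = 0.04857281; term = 0.04857281²·(1 − 0.18987342)·7180000/495 = 27.724175.
County 5: Wₕ = 0.37127366; term = 0.37127366²·(1 − 0.11165755)·11720000/2225 = 645.00977.
County 4: Wₕ = 0.23708824; term = 0.23708824²·(1 − 0.03968566)·1410000/505 = 150.71663.
County 2: Wₕ = 0.34306529; term = 0.34306529²·(1 − 0.07972628)·5650000/1468 = 416.86263.
Sum = 1240.3132.

1240.3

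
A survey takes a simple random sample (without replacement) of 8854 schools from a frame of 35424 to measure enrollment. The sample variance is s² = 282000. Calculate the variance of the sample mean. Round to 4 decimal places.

23.8893

Under SRS without replacement, Var(ȳ) = (1 − f)·s²/n with f = n/N = 8854/35424 = 0.24994354.
Var(ȳ) = (1 − 0.24994354)·282000/8854 = 0.75005646·31.850011 = 23.889307.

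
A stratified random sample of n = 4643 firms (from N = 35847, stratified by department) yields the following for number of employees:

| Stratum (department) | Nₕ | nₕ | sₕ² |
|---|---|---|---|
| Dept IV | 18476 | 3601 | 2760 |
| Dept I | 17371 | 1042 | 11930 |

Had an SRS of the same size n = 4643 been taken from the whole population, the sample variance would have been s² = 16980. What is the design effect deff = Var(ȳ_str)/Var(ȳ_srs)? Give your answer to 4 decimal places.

0.8454

Var(ȳ_str) = Σ Wₕ²(1−fₕ)sₕ²/nₕ with Wₕ = Nₕ/35847:
  Dept IV: (18476/35847)²·(1−3601/18476)·2760/3601 = 0.16392502
  Dept I: (17371/35847)²·(1−1042/17371)·11930/1042 = 2.5272692
  → Var(ȳ_str) = 2.6911942.
Var(ȳ_srs) = (1 − 4643/35847)·16980/4643 = 3.1834384.
deff = 2.6911942 / 3.1834384 = 0.8454.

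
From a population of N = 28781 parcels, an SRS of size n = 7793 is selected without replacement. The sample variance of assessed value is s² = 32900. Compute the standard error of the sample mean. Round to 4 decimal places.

Under SRS without replacement, Var(ȳ) = (1 − f)·s²/n with f = n/N = 7793/28781 = 0.27076891.
Var(ȳ) = (1 − 0.27076891)·32900/7793 = 0.72923109·4.2217375 = 3.0786222.
SE(ȳ) = √(3.0786222) = 1.7546.

1.7546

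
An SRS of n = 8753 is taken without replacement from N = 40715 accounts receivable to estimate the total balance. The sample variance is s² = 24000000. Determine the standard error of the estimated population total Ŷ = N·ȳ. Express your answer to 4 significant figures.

Var(Ŷ) = N²·Var(ȳ) = N²·(1 − n/N)·s²/n.
f = 8753/40715 = 0.21498219; Var(ȳ) = 0.78501781·24000000/8753 = 2152.4537.
Var(Ŷ) = 40715² · 2152.4537 = 3.5681467 × 10^12.
SE(Ŷ) = √(3.5681467 × 10^12) = 1.889 × 10^6.

1.889 × 10^6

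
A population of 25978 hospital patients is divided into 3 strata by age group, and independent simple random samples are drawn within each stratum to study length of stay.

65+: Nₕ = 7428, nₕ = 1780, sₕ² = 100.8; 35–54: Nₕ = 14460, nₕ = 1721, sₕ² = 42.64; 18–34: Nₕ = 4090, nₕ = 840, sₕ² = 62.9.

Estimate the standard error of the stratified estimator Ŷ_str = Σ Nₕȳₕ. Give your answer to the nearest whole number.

2817

Var(Ŷ_str) = Σₕ Nₕ²(1 − fₕ)sₕ²/nₕ.
65+: 7428²·(1 − 1780/7428)·100.8/1780 = 2.3757849 × 10^6.
35–54: 14460²·(1 − 1721/14460)·42.64/1721 = 4.5639403 × 10^6.
18–34: 4090²·(1 − 840/4090)·62.9/840 = 995355.06.
Sum = 7.9350803 × 10^6.
SE = √(7.9350803 × 10^6) = 2817.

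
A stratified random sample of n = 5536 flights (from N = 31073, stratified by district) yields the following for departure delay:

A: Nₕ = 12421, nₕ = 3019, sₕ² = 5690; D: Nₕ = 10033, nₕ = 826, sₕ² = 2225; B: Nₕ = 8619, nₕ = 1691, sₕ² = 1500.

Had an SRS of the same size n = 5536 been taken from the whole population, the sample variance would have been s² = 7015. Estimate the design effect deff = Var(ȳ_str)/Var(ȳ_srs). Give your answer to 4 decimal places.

Var(ȳ_str) = Σ Wₕ²(1−fₕ)sₕ²/nₕ with Wₕ = Nₕ/31073:
  A: (12421/31073)²·(1−3019/12421)·5690/3019 = 0.2279605
  D: (10033/31073)²·(1−826/10033)·2225/826 = 0.25771076
  B: (8619/31073)²·(1−1691/8619)·1500/1691 = 0.054858767
  → Var(ȳ_str) = 0.54053003.
Var(ȳ_srs) = (1 − 5536/31073)·7015/5536 = 1.0414017.
deff = 0.54053003 / 1.0414017 = 0.5190.

0.5190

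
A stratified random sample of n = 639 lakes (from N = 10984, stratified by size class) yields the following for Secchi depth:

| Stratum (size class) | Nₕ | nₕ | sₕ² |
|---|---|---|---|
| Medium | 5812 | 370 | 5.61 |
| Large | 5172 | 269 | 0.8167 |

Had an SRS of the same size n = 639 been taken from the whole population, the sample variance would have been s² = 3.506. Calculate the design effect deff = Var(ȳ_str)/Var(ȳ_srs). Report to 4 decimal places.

0.8927

Var(ȳ_str) = Σ Wₕ²(1−fₕ)sₕ²/nₕ with Wₕ = Nₕ/10984:
  Medium: (5812/10984)²·(1−370/5812)·5.61/370 = 0.0039748819
  Large: (5172/10984)²·(1−269/5172)·0.8167/269 = 6.381307 × 10^-4
  → Var(ȳ_str) = 0.0046130126.
Var(ȳ_srs) = (1 − 639/10984)·3.506/639 = 0.0051675064.
deff = 0.0046130126 / 0.0051675064 = 0.8927.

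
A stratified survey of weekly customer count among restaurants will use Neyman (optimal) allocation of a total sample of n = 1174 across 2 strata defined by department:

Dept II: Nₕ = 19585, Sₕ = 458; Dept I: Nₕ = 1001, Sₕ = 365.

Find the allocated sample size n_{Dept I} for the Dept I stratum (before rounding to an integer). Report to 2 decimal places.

Neyman allocation: nₕ = n·NₕSₕ / Σⱼ NⱼSⱼ.
Σ NⱼSⱼ = 19585·458 + 1001·365 = 9.335295 × 10^6.
n_{Dept I} = 1174·1001·365 / (9.335295 × 10^6) = 45.95.

45.95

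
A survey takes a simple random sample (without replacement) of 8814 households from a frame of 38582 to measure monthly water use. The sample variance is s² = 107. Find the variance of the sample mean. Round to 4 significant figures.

0.009366

Under SRS without replacement, Var(ȳ) = (1 − f)·s²/n with f = n/N = 8814/38582 = 0.22844850.
Var(ȳ) = (1 − 0.22844850)·107/8814 = 0.77155150·0.012139778 = 0.0093664636.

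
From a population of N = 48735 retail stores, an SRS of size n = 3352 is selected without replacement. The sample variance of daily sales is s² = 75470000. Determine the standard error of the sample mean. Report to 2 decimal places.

144.80

Under SRS without replacement, Var(ȳ) = (1 − f)·s²/n with f = n/N = 3352/48735 = 0.06878014.
Var(ȳ) = (1 − 0.06878014)·75470000/3352 = 0.93121986·22514.916 = 20966.337.
SE(ȳ) = √(20966.337) = 144.80.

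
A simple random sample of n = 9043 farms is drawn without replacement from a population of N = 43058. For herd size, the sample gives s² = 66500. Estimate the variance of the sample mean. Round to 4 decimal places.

Under SRS without replacement, Var(ȳ) = (1 − f)·s²/n with f = n/N = 9043/43058 = 0.21001904.
Var(ȳ) = (1 − 0.21001904)·66500/9043 = 0.78998096·7.3537543 = 5.8093258.

5.8093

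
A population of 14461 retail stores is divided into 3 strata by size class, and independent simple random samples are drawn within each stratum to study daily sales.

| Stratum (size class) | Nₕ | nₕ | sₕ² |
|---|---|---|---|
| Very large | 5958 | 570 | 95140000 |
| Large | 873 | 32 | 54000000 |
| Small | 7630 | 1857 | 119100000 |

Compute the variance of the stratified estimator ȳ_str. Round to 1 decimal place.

Var(ȳ_str) = Σₕ Wₕ²(1 − fₕ)sₕ²/nₕ with Wₕ = Nₕ/N, N = 14461.
Very large: Wₕ = 0.41200470; term = 0.41200470²·(1 − 0.09566969)·95140000/570 = 25622.395.
Large: Wₕ = 0.06036927; term = 0.06036927²·(1 − 0.03665521)·54000000/32 = 5924.5773.
Small: Wₕ = 0.52762603; term = 0.52762603²·(1 − 0.24338139)·119100000/1857 = 13509.19.
Sum = 45056.162.

45056.2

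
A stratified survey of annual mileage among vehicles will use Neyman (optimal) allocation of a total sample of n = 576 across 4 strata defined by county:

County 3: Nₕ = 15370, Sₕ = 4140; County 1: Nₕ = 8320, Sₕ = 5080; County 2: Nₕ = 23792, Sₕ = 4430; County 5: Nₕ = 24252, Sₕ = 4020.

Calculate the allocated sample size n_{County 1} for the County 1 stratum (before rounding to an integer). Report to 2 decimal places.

Neyman allocation: nₕ = n·NₕSₕ / Σⱼ NⱼSⱼ.
Σ NⱼSⱼ = 15370·4140 + 8320·5080 + 23792·4430 + 24252·4020 = 3.08789 × 10^8.
n_{County 1} = 576·8320·5080 / (3.08789 × 10^8) = 78.84.

78.84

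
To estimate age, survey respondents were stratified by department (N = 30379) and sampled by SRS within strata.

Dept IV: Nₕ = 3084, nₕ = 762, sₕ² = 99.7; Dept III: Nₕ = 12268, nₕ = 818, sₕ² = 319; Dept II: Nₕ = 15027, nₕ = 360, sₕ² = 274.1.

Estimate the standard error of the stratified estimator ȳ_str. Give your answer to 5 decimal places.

0.49214

Var(ȳ_str) = Σₕ Wₕ²(1 − fₕ)sₕ²/nₕ with Wₕ = Nₕ/N, N = 30379.
Dept IV: Wₕ = 0.10151750; term = 0.10151750²·(1 − 0.24708171)·99.7/762 = 0.0010152426.
Dept III: Wₕ = 0.40383159; term = 0.40383159²·(1 − 0.06667754)·319/818 = 0.059356691.
Dept II: Wₕ = 0.49465091; term = 0.49465091²·(1 − 0.02395688)·274.1/360 = 0.18183319.
Sum = 0.24220512.
SE = √(0.24220512) = 0.49214.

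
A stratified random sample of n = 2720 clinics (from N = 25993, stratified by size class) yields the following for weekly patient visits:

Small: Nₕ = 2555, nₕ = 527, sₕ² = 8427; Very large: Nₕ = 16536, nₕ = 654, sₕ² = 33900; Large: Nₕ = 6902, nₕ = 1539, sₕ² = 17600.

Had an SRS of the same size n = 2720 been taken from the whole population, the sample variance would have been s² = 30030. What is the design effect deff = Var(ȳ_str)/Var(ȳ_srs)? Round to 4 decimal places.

2.1141

Var(ȳ_str) = Σ Wₕ²(1−fₕ)sₕ²/nₕ with Wₕ = Nₕ/25993:
  Small: (2555/25993)²·(1−527/2555)·8427/527 = 0.1226333
  Very large: (16536/25993)²·(1−654/16536)·33900/654 = 20.148596
  Large: (6902/25993)²·(1−1539/6902)·17600/1539 = 0.62653305
  → Var(ȳ_str) = 20.897762.
Var(ȳ_srs) = (1 − 2720/25993)·30030/2720 = 9.8851301.
deff = 20.897762 / 9.8851301 = 2.1141.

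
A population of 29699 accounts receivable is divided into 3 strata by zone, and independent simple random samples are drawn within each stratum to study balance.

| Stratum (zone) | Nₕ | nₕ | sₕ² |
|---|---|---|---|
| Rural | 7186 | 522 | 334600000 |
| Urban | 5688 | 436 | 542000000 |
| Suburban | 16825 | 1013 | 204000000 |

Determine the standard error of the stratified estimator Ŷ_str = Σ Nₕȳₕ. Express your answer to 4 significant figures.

Var(Ŷ_str) = Σₕ Nₕ²(1 − fₕ)sₕ²/nₕ.
Rural: 7186²·(1 − 522/7186)·334600000/522 = 3.0695707 × 10^13.
Urban: 5688²·(1 − 436/5688)·542000000/436 = 3.7136169 × 10^13.
Suburban: 16825²·(1 − 1013/16825)·204000000/1013 = 5.3575052 × 10^13.
Sum = 1.2140693 × 10^14.
SE = √(1.2140693 × 10^14) = 1.102 × 10^7.

1.102 × 10^7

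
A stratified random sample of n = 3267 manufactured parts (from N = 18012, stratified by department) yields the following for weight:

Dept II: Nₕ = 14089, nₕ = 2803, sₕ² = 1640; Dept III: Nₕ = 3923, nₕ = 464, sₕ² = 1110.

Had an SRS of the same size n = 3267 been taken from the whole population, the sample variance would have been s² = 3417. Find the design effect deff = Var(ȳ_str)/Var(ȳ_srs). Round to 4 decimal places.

Var(ȳ_str) = Σ Wₕ²(1−fₕ)sₕ²/nₕ with Wₕ = Nₕ/18012:
  Dept II: (14089/18012)²·(1−2803/14089)·1640/2803 = 0.28675902
  Dept III: (3923/18012)²·(1−464/3923)·1110/464 = 0.10005758
  → Var(ȳ_str) = 0.3868166.
Var(ȳ_srs) = (1 − 3267/18012)·3417/3267 = 0.85620682.
deff = 0.3868166 / 0.85620682 = 0.4518.

0.4518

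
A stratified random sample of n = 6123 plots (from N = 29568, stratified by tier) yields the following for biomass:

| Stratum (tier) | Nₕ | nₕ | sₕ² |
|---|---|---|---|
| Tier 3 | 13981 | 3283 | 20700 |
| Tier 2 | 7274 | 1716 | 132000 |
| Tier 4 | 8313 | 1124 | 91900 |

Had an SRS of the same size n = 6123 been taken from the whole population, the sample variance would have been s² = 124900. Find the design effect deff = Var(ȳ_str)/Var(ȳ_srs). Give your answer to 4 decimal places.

Var(ȳ_str) = Σ Wₕ²(1−fₕ)sₕ²/nₕ with Wₕ = Nₕ/29568:
  Tier 3: (13981/29568)²·(1−3283/13981)·20700/3283 = 1.0786894
  Tier 2: (7274/29568)²·(1−1716/7274)·132000/1716 = 3.5571697
  Tier 4: (8313/29568)²·(1−1124/8313)·91900/1124 = 5.5889673
  → Var(ȳ_str) = 10.224826.
Var(ȳ_srs) = (1 − 6123/29568)·124900/6123 = 16.174336.
deff = 10.224826 / 16.174336 = 0.6322.

0.6322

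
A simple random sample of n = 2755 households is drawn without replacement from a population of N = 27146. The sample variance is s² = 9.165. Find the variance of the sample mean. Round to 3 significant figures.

0.00299

Under SRS without replacement, Var(ȳ) = (1 − f)·s²/n with f = n/N = 2755/27146 = 0.10148825.
Var(ȳ) = (1 − 0.10148825)·9.165/2755 = 0.89851175·0.0033266788 = 0.00298906.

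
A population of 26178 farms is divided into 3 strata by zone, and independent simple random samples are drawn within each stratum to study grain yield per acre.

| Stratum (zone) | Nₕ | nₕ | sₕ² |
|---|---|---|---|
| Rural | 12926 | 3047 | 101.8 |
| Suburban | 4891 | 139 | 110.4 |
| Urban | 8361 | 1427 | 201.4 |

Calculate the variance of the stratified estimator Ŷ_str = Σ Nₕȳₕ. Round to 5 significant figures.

Var(Ŷ_str) = Σₕ Nₕ²(1 − fₕ)sₕ²/nₕ.
Rural: 12926²·(1 − 3047/12926)·101.8/3047 = 4.2663105 × 10^6.
Suburban: 4891²·(1 − 139/4891)·110.4/139 = 1.8459859 × 10^7.
Urban: 8361²·(1 − 1427/8361)·201.4/1427 = 8.1823406 × 10^6.
Sum = 3.090851 × 10^7.

3.0909 × 10^7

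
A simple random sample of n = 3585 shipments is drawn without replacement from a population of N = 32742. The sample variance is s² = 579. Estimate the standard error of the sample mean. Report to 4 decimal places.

0.3792

Under SRS without replacement, Var(ȳ) = (1 − f)·s²/n with f = n/N = 3585/32742 = 0.10949240.
Var(ȳ) = (1 − 0.10949240)·579/3585 = 0.89050760·0.16150628 = 0.14382257.
SE(ȳ) = √(0.14382257) = 0.3792.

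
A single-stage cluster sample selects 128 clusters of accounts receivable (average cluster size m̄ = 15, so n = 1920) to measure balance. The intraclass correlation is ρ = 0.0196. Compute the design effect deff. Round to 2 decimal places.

1.27

deff = 1 + (15 − 1)·0.0196 = 1 + 0.2744 = 1.2744.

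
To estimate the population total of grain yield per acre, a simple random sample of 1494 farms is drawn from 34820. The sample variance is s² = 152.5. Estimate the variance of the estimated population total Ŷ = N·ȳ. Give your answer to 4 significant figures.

1.184 × 10^8

Var(Ŷ) = N²·Var(ȳ) = N²·(1 − n/N)·s²/n.
f = 1494/34820 = 0.04290638; Var(ȳ) = 0.95709362·152.5/1494 = 0.0976953.
Var(Ŷ) = 34820² · 0.0976953 = 1.1844895 × 10^8.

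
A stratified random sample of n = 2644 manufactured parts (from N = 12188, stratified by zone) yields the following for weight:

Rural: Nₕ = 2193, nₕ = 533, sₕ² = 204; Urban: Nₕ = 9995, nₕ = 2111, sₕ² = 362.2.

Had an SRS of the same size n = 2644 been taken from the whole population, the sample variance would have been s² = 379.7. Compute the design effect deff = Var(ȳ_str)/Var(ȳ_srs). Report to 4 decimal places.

0.8928

Var(ȳ_str) = Σ Wₕ²(1−fₕ)sₕ²/nₕ with Wₕ = Nₕ/12188:
  Rural: (2193/12188)²·(1−533/2193)·204/533 = 0.0093796101
  Urban: (9995/12188)²·(1−2111/9995)·362.2/2111 = 0.091017465
  → Var(ȳ_str) = 0.10039708.
Var(ȳ_srs) = (1 − 2644/12188)·379.7/2644 = 0.11245458.
deff = 0.10039708 / 0.11245458 = 0.8928.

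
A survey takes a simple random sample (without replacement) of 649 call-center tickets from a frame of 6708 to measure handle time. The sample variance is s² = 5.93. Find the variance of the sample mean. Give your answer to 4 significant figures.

0.008253

Under SRS without replacement, Var(ȳ) = (1 − f)·s²/n with f = n/N = 649/6708 = 0.09675015.
Var(ȳ) = (1 − 0.09675015)·5.93/649 = 0.90324985·0.0091371341 = 0.008253115.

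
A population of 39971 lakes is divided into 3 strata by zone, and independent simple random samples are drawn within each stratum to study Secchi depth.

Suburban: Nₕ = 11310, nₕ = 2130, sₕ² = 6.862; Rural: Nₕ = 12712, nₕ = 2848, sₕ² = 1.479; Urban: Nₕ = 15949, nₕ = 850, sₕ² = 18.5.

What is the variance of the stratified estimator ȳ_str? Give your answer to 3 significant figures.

0.00353

Var(ȳ_str) = Σₕ Wₕ²(1 − fₕ)sₕ²/nₕ with Wₕ = Nₕ/N, N = 39971.
Suburban: Wₕ = 0.28295514; term = 0.28295514²·(1 − 0.18832891)·6.862/2130 = 2.0935646 × 10^-4.
Rural: Wₕ = 0.31803057; term = 0.31803057²·(1 − 0.22404028)·1.479/2848 = 4.0757272 × 10^-5.
Urban: Wₕ = 0.39901429; term = 0.39901429²·(1 − 0.05329488)·18.5/850 = 0.0032805331.
Sum = 0.0035306468.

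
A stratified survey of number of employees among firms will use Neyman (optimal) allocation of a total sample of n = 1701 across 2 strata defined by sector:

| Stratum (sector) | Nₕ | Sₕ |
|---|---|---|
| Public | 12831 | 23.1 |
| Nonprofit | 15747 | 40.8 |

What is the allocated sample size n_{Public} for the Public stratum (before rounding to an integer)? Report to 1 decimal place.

Neyman allocation: nₕ = n·NₕSₕ / Σⱼ NⱼSⱼ.
Σ NⱼSⱼ = 12831·23.1 + 15747·40.8 = 938873.7.
n_{Public} = 1701·12831·23.1 / 938873.7 = 537.0.

537.0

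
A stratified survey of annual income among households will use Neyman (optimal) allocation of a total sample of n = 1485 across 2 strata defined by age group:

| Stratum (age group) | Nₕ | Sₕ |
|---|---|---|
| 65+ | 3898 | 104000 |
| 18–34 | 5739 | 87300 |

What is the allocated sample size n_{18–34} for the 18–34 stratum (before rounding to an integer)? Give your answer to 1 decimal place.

Neyman allocation: nₕ = n·NₕSₕ / Σⱼ NⱼSⱼ.
Σ NⱼSⱼ = 3898·104000 + 5739·87300 = 9.064067 × 10^8.
n_{18–34} = 1485·5739·87300 / (9.064067 × 10^8) = 820.8.

820.8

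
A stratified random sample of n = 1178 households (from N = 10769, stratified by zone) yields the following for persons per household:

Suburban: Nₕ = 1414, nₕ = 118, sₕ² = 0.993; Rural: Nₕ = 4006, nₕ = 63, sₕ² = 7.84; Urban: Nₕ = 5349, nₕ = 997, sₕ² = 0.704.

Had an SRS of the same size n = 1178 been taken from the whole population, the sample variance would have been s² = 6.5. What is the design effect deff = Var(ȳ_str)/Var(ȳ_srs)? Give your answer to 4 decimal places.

3.5050

Var(ȳ_str) = Σ Wₕ²(1−fₕ)sₕ²/nₕ with Wₕ = Nₕ/10769:
  Suburban: (1414/10769)²·(1−118/1414)·0.993/118 = 1.3297528 × 10^-4
  Rural: (4006/10769)²·(1−63/4006)·7.84/63 = 0.016949718
  Urban: (5349/10769)²·(1−997/5349)·0.704/997 = 1.4173863 × 10^-4
  → Var(ȳ_str) = 0.017224432.
Var(ȳ_srs) = (1 − 1178/10769)·6.5/1178 = 0.0049142425.
deff = 0.017224432 / 0.0049142425 = 3.5050.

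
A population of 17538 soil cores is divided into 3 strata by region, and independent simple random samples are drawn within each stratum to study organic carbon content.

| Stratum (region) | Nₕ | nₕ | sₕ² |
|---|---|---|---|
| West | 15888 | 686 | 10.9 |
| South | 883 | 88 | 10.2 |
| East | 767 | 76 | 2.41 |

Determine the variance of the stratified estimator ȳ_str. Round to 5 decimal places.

Var(ȳ_str) = Σₕ Wₕ²(1 − fₕ)sₕ²/nₕ with Wₕ = Nₕ/N, N = 17538.
West: Wₕ = 0.90591858; term = 0.90591858²·(1 − 0.04317724)·10.9/686 = 0.012477058.
South: Wₕ = 0.05034782; term = 0.05034782²·(1 − 0.09966025)·10.2/88 = 2.6453625 × 10^-4.
East: Wₕ = 0.04373361; term = 0.04373361²·(1 − 0.09908735)·2.41/76 = 5.464076 × 10^-5.
Sum = 0.012796235.

0.01280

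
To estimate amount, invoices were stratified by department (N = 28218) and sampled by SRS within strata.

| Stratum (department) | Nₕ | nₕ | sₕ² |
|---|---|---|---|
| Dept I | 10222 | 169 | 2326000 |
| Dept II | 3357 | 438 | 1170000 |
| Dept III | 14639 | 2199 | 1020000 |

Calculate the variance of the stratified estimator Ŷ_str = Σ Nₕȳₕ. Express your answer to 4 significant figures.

Var(Ŷ_str) = Σₕ Nₕ²(1 − fₕ)sₕ²/nₕ.
Dept I: 10222²·(1 − 169/10222)·2326000/169 = 1.4143424 × 10^12.
Dept II: 3357²·(1 − 438/3357)·1170000/438 = 2.6175633 × 10^10.
Dept III: 14639²·(1 − 2199/14639)·1020000/2199 = 8.4470825 × 10^10.
Sum = 1.5249889 × 10^12.

1.525 × 10^12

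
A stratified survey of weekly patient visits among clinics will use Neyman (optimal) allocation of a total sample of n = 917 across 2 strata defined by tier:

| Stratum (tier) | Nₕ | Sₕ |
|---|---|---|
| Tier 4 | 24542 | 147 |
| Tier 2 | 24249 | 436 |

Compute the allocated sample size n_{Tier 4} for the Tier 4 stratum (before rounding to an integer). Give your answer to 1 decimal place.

233.3

Neyman allocation: nₕ = n·NₕSₕ / Σⱼ NⱼSⱼ.
Σ NⱼSⱼ = 24542·147 + 24249·436 = 1.4180238 × 10^7.
n_{Tier 4} = 917·24542·147 / (1.4180238 × 10^7) = 233.3.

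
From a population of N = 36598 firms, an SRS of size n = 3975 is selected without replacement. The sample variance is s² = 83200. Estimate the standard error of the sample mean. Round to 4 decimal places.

Under SRS without replacement, Var(ȳ) = (1 − f)·s²/n with f = n/N = 3975/36598 = 0.10861249.
Var(ȳ) = (1 − 0.10861249)·83200/3975 = 0.89138751·20.930818 = 18.657469.
SE(ȳ) = √(18.657469) = 4.3194.

4.3194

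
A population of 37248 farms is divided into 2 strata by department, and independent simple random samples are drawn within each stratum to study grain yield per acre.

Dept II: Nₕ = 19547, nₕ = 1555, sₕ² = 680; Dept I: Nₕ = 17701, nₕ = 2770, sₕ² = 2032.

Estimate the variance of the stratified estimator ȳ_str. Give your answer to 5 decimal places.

0.25059

Var(ȳ_str) = Σₕ Wₕ²(1 − fₕ)sₕ²/nₕ with Wₕ = Nₕ/N, N = 37248.
Dept II: Wₕ = 0.52477985; term = 0.52477985²·(1 − 0.07955185)·680/1555 = 0.1108491.
Dept I: Wₕ = 0.47522015; term = 0.47522015²·(1 − 0.15648833)·2032/2770 = 0.13974128.
Sum = 0.25059038.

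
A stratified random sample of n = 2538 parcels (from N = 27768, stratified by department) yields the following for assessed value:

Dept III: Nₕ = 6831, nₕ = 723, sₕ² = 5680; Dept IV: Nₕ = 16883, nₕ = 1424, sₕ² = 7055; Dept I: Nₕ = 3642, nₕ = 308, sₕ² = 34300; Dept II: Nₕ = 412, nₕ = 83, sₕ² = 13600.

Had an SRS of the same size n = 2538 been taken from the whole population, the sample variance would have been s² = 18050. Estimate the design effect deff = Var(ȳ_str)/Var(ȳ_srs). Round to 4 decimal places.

0.6012

Var(ȳ_str) = Σ Wₕ²(1−fₕ)sₕ²/nₕ with Wₕ = Nₕ/27768:
  Dept III: (6831/27768)²·(1−723/6831)·5680/723 = 0.42511277
  Dept IV: (16883/27768)²·(1−1424/16883)·7055/1424 = 1.6769837
  Dept I: (3642/27768)²·(1−308/3642)·34300/308 = 1.7537179
  Dept II: (412/27768)²·(1−83/412)·13600/83 = 0.028804791
  → Var(ȳ_str) = 3.8846192.
Var(ȳ_srs) = (1 − 2538/27768)·18050/2538 = 6.4618703.
deff = 3.8846192 / 6.4618703 = 0.6012.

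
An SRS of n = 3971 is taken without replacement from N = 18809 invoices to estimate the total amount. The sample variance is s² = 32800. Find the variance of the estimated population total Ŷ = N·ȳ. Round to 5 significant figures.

2.3052 × 10^9

Var(Ŷ) = N²·Var(ȳ) = N²·(1 − n/N)·s²/n.
f = 3971/18809 = 0.21112234; Var(ȳ) = 0.78887766·32800/3971 = 6.5160381.
Var(Ŷ) = 18809² · 6.5160381 = 2.3052341 × 10^9.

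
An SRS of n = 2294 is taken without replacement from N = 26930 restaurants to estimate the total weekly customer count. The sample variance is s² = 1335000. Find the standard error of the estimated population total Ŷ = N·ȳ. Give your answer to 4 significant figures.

621400

Var(Ŷ) = N²·Var(ȳ) = N²·(1 − n/N)·s²/n.
f = 2294/26930 = 0.08518381; Var(ȳ) = 0.91481619·1335000/2294 = 532.37995.
Var(Ŷ) = 26930² · 532.37995 = 3.860952 × 10^11.
SE(Ŷ) = √(3.860952 × 10^11) = 621400.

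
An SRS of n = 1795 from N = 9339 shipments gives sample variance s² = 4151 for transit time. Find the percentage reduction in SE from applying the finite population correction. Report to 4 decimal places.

f = n/N = 1795/9339 = 0.19220473.
SE_no-fpc = √(s²/n) = 1.5207021; SE_fpc = √((1−f)s²/n) = 1.366768.
Ratio = √(1−f) = 0.89877431. Reduction = 100·(1 − 0.89877431) = 10.1226%.

10.1226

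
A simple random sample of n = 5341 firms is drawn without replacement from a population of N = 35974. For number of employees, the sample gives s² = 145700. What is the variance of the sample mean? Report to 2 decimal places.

Under SRS without replacement, Var(ȳ) = (1 − f)·s²/n with f = n/N = 5341/35974 = 0.14846834.
Var(ȳ) = (1 − 0.14846834)·145700/5341 = 0.85153166·27.279536 = 23.229388.

23.23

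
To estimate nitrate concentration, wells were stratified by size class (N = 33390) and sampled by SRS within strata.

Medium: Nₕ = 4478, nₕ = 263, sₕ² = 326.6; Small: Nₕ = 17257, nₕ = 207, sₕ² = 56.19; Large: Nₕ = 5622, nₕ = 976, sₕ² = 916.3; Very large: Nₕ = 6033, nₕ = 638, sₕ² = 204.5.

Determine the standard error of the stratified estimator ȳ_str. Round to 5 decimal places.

Var(ȳ_str) = Σₕ Wₕ²(1 − fₕ)sₕ²/nₕ with Wₕ = Nₕ/N, N = 33390.
Medium: Wₕ = 0.13411201; term = 0.13411201²·(1 − 0.05873158)·326.6/263 = 0.021023705.
Small: Wₕ = 0.51683139; term = 0.51683139²·(1 − 0.01199513)·56.19/207 = 0.071638343.
Large: Wₕ = 0.16837376; term = 0.16837376²·(1 − 0.17360370)·916.3/976 = 0.021995056.
Very large: Wₕ = 0.18068284; term = 0.18068284²·(1 − 0.10575170)·204.5/638 = 0.009357602.
Sum = 0.12401471.
SE = √(0.12401471) = 0.35216.

0.35216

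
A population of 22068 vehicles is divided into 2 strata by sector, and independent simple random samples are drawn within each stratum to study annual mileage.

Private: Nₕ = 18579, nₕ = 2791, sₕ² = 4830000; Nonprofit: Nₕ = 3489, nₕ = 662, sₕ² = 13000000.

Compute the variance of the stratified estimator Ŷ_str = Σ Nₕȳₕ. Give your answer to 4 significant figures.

Var(Ŷ_str) = Σₕ Nₕ²(1 − fₕ)sₕ²/nₕ.
Private: 18579²·(1 − 2791/18579)·4830000/2791 = 5.0761769 × 10^11.
Nonprofit: 3489²·(1 − 662/3489)·13000000/662 = 1.936922 × 10^11.
Sum = 7.0130989 × 10^11.

7.013 × 10^11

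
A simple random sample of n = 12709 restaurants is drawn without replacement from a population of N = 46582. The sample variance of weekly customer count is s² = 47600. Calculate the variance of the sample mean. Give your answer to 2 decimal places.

2.72

Under SRS without replacement, Var(ȳ) = (1 − f)·s²/n with f = n/N = 12709/46582 = 0.27283071.
Var(ȳ) = (1 − 0.27283071)·47600/12709 = 0.72716929·3.7453773 = 2.7235234.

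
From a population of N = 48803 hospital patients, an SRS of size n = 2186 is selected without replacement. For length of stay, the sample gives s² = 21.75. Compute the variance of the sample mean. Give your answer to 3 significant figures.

Under SRS without replacement, Var(ȳ) = (1 − f)·s²/n with f = n/N = 2186/48803 = 0.04479233.
Var(ȳ) = (1 − 0.04479233)·21.75/2186 = 0.95520767·0.0099496798 = 0.0095040105.

0.00950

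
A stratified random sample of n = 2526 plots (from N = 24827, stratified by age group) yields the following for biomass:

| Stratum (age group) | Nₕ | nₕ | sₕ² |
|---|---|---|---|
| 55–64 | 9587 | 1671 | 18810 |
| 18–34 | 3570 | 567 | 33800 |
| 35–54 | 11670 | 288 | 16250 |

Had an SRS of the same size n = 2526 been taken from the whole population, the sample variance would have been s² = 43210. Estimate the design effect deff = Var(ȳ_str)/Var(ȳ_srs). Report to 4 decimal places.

Var(ȳ_str) = Σ Wₕ²(1−fₕ)sₕ²/nₕ with Wₕ = Nₕ/24827:
  55–64: (9587/24827)²·(1−1671/9587)·18810/1671 = 1.3859653
  18–34: (3570/24827)²·(1−567/3570)·33800/567 = 1.0368327
  35–54: (11670/24827)²·(1−288/11670)·16250/288 = 12.159111
  → Var(ȳ_str) = 14.581909.
Var(ȳ_srs) = (1 − 2526/24827)·43210/2526 = 15.365653.
deff = 14.581909 / 15.365653 = 0.9490.

0.9490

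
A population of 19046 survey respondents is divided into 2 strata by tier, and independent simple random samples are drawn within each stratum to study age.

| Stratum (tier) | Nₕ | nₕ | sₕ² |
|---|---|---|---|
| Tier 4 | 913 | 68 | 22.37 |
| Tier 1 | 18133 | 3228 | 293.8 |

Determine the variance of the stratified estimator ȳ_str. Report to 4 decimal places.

0.0685

Var(ȳ_str) = Σₕ Wₕ²(1 − fₕ)sₕ²/nₕ with Wₕ = Nₕ/N, N = 19046.
Tier 4: Wₕ = 0.04793657; term = 0.04793657²·(1 − 0.07447974)·22.37/68 = 6.9964381 × 10^-4.
Tier 1: Wₕ = 0.95206343; term = 0.95206343²·(1 − 0.17801798)·293.8/3228 = 0.067812905.
Sum = 0.068512549.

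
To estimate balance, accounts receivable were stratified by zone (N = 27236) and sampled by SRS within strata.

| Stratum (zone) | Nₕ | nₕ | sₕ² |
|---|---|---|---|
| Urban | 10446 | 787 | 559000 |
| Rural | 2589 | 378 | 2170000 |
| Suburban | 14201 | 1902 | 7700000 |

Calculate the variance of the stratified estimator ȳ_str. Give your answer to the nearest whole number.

Var(ȳ_str) = Σₕ Wₕ²(1 − fₕ)sₕ²/nₕ with Wₕ = Nₕ/N, N = 27236.
Urban: Wₕ = 0.38353650; term = 0.38353650²·(1 − 0.07533984)·559000/787 = 96.612342.
Rural: Wₕ = 0.09505801; term = 0.09505801²·(1 − 0.14600232)·2170000/378 = 44.299832.
Suburban: Wₕ = 0.52140549; term = 0.52140549²·(1 − 0.13393423)·7700000/1902 = 953.19617.
Sum = 1094.1083.

1094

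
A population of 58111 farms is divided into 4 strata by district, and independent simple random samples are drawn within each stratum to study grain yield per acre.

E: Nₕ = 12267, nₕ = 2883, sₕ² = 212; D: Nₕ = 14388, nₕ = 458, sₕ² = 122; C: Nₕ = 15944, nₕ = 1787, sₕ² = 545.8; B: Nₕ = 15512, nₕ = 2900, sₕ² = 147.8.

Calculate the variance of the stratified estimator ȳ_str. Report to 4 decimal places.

0.0417

Var(ȳ_str) = Σₕ Wₕ²(1 − fₕ)sₕ²/nₕ with Wₕ = Nₕ/N, N = 58111.
E: Wₕ = 0.21109601; term = 0.21109601²·(1 − 0.23502079)·212/2883 = 0.0025066915.
D: Wₕ = 0.24759512; term = 0.24759512²·(1 − 0.03183208)·122/458 = 0.015809903.
C: Wₕ = 0.27437146; term = 0.27437146²·(1 − 0.11207978)·545.8/1787 = 0.020415537.
B: Wₕ = 0.26693741; term = 0.26693741²·(1 − 0.18695204)·147.8/2900 = 0.0029526468.
Sum = 0.041684778.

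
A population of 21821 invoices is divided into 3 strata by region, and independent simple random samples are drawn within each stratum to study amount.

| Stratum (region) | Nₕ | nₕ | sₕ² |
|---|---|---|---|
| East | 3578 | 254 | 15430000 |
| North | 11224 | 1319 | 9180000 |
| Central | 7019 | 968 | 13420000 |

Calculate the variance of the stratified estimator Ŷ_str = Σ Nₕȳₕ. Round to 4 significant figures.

Var(Ŷ_str) = Σₕ Nₕ²(1 − fₕ)sₕ²/nₕ.
East: 3578²·(1 − 254/3578)·15430000/254 = 7.2249286 × 10^11.
North: 11224²·(1 − 1319/11224)·9180000/1319 = 7.7374886 × 10^11.
Central: 7019²·(1 − 968/7019)·13420000/968 = 5.8881593 × 10^11.
Sum = 2.0850577 × 10^12.

2.085 × 10^12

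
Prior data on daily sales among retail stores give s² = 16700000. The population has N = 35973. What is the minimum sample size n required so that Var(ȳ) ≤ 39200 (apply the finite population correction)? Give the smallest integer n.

Without fpc, n₀ = s²/D = 16700000/39200 = 426.0204.
With fpc, (1 − n/N)·s²/n ≤ D requires n ≥ n₀/(1 + n₀/N) = 426.0204/(1 + 426.0204/35973) = 421.0342.
Rounding up, n = 422.

422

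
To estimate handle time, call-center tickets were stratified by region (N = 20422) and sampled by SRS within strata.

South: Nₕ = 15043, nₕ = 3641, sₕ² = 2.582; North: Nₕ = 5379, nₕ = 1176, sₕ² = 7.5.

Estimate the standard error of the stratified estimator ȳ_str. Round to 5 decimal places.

Var(ȳ_str) = Σₕ Wₕ²(1 − fₕ)sₕ²/nₕ with Wₕ = Nₕ/N, N = 20422.
South: Wₕ = 0.73660758; term = 0.73660758²·(1 − 0.24203949)·2.582/3641 = 2.9164498 × 10^-4.
North: Wₕ = 0.26339242; term = 0.26339242²·(1 − 0.21862800)·7.5/1176 = 3.4571509 × 10^-4.
Sum = 6.3736007 × 10^-4.
SE = √(6.3736007 × 10^-4) = 0.02525.

0.02525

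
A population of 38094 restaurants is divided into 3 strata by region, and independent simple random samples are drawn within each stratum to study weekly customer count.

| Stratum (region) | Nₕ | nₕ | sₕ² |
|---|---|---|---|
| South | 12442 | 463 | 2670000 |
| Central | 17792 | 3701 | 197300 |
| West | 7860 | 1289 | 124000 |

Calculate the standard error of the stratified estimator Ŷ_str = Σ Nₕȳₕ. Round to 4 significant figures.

Var(Ŷ_str) = Σₕ Nₕ²(1 − fₕ)sₕ²/nₕ.
South: 12442²·(1 − 463/12442)·2670000/463 = 8.594904 × 10^11.
Central: 17792²·(1 − 3701/17792)·197300/3701 = 1.3365173 × 10^10.
West: 7860²·(1 − 1289/7860)·124000/1289 = 4.9684712 × 10^9.
Sum = 8.7782404 × 10^11.
SE = √(8.7782404 × 10^11) = 936900.

936900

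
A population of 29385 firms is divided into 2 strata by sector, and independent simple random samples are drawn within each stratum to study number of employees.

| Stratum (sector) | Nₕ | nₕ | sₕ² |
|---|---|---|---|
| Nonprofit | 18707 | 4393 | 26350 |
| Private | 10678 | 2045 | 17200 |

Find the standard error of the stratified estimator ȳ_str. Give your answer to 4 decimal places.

Var(ȳ_str) = Σₕ Wₕ²(1 − fₕ)sₕ²/nₕ with Wₕ = Nₕ/N, N = 29385.
Nonprofit: Wₕ = 0.63661732; term = 0.63661732²·(1 − 0.23483188)·26350/4393 = 1.8600867.
Private: Wₕ = 0.36338268; term = 0.36338268²·(1 − 0.19151527)·17200/2045 = 0.89791536.
Sum = 2.7580021.
SE = √(2.7580021) = 1.6607.

1.6607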